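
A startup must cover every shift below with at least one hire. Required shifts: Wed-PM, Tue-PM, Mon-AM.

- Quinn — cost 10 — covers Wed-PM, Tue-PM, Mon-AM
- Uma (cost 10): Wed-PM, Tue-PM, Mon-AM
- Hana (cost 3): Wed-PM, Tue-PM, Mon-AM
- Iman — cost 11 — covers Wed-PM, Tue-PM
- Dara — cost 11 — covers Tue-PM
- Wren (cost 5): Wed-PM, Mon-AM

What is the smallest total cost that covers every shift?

3

Hana alone covers Wed-PM, Tue-PM, Mon-AM — every shift.
Total cost: 3.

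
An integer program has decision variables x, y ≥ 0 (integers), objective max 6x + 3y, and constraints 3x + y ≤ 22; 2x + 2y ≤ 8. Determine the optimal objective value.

(x,y)=(4,0): 3·4+1·0=12≤22, 2·4+2·0=8≤8, objective 24.
(x,y)=(3,1): 3·3+1·1=10≤22, 2·3+2·1=8≤8, objective 21.
Maximum is 24 at (x,y)=(4,0).

24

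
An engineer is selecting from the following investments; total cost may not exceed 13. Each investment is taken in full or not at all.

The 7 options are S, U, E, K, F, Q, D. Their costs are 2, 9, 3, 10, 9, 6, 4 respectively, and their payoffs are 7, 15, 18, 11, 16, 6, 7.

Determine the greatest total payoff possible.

34

Take E and F: cost 3 + 9 = 12 ≤ 13, payoff 18 + 16 = 34.
No other feasible combination does better.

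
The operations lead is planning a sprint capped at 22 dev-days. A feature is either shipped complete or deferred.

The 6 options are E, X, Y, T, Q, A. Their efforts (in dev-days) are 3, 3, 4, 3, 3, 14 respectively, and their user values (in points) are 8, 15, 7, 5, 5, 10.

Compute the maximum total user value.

E + X + Y + Q: effort 3 + 3 + 4 + 3 = 13 ≤ 22, user value 8 + 15 + 7 + 5 = 35.
E + X + Y + T + Q: effort 3 + 3 + 4 + 3 + 3 = 16 ≤ 22, user value 8 + 15 + 7 + 5 + 5 = 40.
E + X + Y + T: effort 3 + 3 + 4 + 3 = 13 ≤ 22, user value 8 + 15 + 7 + 5 = 35.
Best is E, X, Y, T, and Q with total user value 40.

40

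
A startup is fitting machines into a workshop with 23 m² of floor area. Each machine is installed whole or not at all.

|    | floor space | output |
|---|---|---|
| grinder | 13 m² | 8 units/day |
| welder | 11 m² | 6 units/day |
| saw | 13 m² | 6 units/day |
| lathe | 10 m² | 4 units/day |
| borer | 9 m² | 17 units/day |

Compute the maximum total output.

welder + borer: floor space 11 + 9 = 20 ≤ 23, output 6 + 17 = 23.
grinder + borer: floor space 13 + 9 = 22 ≤ 23, output 8 + 17 = 25.
Best is grinder and borer with total output 25.

25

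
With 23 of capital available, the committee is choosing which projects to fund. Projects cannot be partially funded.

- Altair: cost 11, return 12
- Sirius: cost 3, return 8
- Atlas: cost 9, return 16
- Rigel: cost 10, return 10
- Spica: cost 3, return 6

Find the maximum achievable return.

Altair + Sirius + Atlas: cost 11 + 3 + 9 = 23 ≤ 23, return 12 + 8 + 16 = 36.
Altair + Atlas + Spica: cost 11 + 9 + 3 = 23 ≤ 23, return 12 + 16 + 6 = 34.
Sirius + Atlas + Rigel: cost 3 + 9 + 10 = 22 ≤ 23, return 8 + 16 + 10 = 34.
Best is Altair, Sirius, and Atlas with total return 36.

36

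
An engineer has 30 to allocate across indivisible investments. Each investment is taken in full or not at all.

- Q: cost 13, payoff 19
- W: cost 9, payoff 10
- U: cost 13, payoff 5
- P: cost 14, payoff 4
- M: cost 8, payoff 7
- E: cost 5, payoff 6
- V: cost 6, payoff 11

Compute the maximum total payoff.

Take Q, W, and V: cost 13 + 9 + 6 = 28 ≤ 30, payoff 19 + 10 + 11 = 40.
No other feasible combination does better.

40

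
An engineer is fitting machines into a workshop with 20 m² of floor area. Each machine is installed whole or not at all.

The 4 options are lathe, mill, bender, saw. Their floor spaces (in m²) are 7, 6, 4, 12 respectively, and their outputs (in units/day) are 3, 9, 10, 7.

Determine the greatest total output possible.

Take lathe, mill, and bender: floor space 7 + 6 + 4 = 17 ≤ 20, output 3 + 9 + 10 = 22.
No other feasible combination does better.

22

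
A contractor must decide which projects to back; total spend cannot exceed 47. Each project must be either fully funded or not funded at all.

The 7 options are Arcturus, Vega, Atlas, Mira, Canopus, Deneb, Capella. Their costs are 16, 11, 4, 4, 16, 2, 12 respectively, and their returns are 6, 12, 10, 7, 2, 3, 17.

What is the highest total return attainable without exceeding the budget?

52

Allowing fractional choices, the relaxed optimum would be about 54.2, but projects are indivisible.
Vega + Atlas + Mira + Deneb + Capella: cost 11 + 4 + 4 + 2 + 12 = 33 ≤ 47, return 12 + 10 + 7 + 3 + 17 = 49.
Arcturus + Vega + Atlas + Mira + Capella: cost 16 + 11 + 4 + 4 + 12 = 47 ≤ 47, return 6 + 12 + 10 + 7 + 17 = 52.
Best is Arcturus, Vega, Atlas, Mira, and Capella with total return 52.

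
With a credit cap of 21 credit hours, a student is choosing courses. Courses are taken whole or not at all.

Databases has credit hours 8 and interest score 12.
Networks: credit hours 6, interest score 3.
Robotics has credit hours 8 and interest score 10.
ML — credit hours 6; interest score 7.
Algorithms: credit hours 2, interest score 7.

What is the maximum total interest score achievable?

29

This is an integer program with binary decision variables.
Allowing fractional choices, the relaxed optimum would be about 32.5, but courses are indivisible.
Databases + Robotics + Algorithms: credit hours 8 + 8 + 2 = 18 ≤ 21, interest score 12 + 10 + 7 = 29.
Databases + ML + Algorithms: credit hours 8 + 6 + 2 = 16 ≤ 21, interest score 12 + 7 + 7 = 26.
Robotics + ML + Algorithms: credit hours 8 + 6 + 2 = 16 ≤ 21, interest score 10 + 7 + 7 = 24.
Best is Databases, Robotics, and Algorithms with total interest score 29.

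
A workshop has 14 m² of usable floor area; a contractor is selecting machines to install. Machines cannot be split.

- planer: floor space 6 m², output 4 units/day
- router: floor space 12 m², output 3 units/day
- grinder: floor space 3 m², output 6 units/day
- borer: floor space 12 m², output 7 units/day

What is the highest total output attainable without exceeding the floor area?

Take planer and grinder: floor space 6 + 3 = 9 ≤ 14, output 4 + 6 = 10.
No other feasible combination does better.

10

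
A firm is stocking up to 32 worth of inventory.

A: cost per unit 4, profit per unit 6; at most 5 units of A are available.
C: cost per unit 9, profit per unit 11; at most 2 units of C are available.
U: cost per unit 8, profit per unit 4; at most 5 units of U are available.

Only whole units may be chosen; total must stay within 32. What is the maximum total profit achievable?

A has the best ratio (6/4); taking only A gives at most 5×6 = 30 (stopped by the supply cap of 5).
Mixing does better — 5×A and 1×C: cost 29 ≤ 32, profit 5·6 + 1·11 = 41.

41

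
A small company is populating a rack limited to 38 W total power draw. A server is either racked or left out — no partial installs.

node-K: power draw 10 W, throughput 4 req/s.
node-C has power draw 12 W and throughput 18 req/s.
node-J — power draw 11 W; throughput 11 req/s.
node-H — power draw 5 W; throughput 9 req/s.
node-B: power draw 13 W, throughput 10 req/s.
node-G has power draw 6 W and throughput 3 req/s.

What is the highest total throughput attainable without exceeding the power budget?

This is an integer program with binary decision variables.
Allowing fractional choices, the relaxed optimum would be about 45.7, but servers are indivisible.
node-C + node-H + node-B + node-G: power draw 12 + 5 + 13 + 6 = 36 ≤ 38, throughput 18 + 9 + 10 + 3 = 40.
node-C + node-J + node-H + node-G: power draw 12 + 11 + 5 + 6 = 34 ≤ 38, throughput 18 + 11 + 9 + 3 = 41.
node-K + node-C + node-J + node-H: power draw 10 + 12 + 11 + 5 = 38 ≤ 38, throughput 4 + 18 + 11 + 9 = 42.
Best is node-K, node-C, node-J, and node-H with total throughput 42.

42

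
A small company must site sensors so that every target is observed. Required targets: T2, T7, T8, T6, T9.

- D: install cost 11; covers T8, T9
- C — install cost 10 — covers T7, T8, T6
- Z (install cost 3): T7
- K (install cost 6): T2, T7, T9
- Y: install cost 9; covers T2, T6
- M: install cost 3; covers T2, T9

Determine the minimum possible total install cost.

13

The greedy cost-per-new-target heuristic would pick M, Z, and C for 16, but a cheaper cover exists.
Choose C and M: together they cover T2, T7, T8, T6, T9 — every target.
Total install cost: 10 + 3 = 13.
No cover costs less than 13.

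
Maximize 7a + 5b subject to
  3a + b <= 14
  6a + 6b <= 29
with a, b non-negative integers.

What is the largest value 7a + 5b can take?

Relaxing integrality, the LP optimum is 33.33 at (a,b) = (4.58, 0.25), which is not an integer point.
(a,b)=(4,0): 3·4+1·0=12≤14, 6·4+6·0=24≤29, objective 28.
(a,b)=(3,1): 3·3+1·1=10≤14, 6·3+6·1=24≤29, objective 26.
(a,b)=(3,0): 3·3+1·0=9≤14, 6·3+6·0=18≤29, objective 21.
No feasible integer point exceeds 28.

28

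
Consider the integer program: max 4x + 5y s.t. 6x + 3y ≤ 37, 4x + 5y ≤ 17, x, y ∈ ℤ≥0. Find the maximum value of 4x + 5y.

17

(x,y)=(3,1): 6·3+3·1=21≤37, 4·3+5·1=17≤17, objective 17.
(x,y)=(4,0): 6·4+3·0=24≤37, 4·4+5·0=16≤17, objective 16.
(x,y)=(2,1): 6·2+3·1=15≤37, 4·2+5·1=13≤17, objective 13.
The best lattice point is (3,1), giving 17.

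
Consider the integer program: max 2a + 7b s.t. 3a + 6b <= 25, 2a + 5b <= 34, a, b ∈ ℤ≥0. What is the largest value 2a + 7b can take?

28

Relaxing integrality, the LP optimum is 29.17 at (a,b) = (0, 4.17), which is not an integer point.
(a,b)=(0,4): 3·0+6·4=24≤25, 2·0+5·4=20≤34, objective 28.
(a,b)=(1,3): 3·1+6·3=21≤25, 2·1+5·3=17≤34, objective 23.
(a,b)=(0,3): 3·0+6·3=18≤25, 2·0+5·3=15≤34, objective 21.
The best lattice point is (0,4), giving 28.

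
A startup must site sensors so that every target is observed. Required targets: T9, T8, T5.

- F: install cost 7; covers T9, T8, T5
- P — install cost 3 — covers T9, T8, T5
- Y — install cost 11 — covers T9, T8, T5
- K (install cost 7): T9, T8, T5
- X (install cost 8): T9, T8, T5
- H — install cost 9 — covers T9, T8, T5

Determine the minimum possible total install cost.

This is a weighted set-cover instance.
P alone covers T9, T8, T5 — every target.
Total install cost: 3.
No cover costs less than 3.

3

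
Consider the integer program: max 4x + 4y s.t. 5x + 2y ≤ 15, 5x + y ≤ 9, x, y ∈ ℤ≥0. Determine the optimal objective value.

28

The continuous relaxation peaks at (0, 7.5) with value 30.00; rounding to a feasible lattice point costs some objective.
(x,y)=(0,7): 5·0+2·7=14≤15, 5·0+1·7=7≤9, objective 28.
(x,y)=(0,6): 5·0+2·6=12≤15, 5·0+1·6=6≤9, objective 24.
The best lattice point is (0,7), giving 28.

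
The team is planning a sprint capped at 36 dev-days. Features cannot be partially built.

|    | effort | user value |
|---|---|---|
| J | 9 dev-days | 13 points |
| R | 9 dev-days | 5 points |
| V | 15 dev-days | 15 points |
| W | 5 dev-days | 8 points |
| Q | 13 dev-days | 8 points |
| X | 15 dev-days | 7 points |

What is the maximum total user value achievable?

36

Allowing fractional choices, the relaxed optimum would be about 40.3, but features are indivisible.
J + R + V: effort 9 + 9 + 15 = 33 ≤ 36, user value 13 + 5 + 15 = 33.
J + R + W + Q: effort 9 + 9 + 5 + 13 = 36 ≤ 36, user value 13 + 5 + 8 + 8 = 34.
J + V + W: effort 9 + 15 + 5 = 29 ≤ 36, user value 13 + 15 + 8 = 36.
Best is J, V, and W with total user value 36.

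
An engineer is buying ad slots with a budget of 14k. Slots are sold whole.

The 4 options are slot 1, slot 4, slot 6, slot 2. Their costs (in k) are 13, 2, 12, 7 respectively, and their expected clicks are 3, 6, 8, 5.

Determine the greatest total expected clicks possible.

Allowing fractional choices, the relaxed optimum would be about 14.3, but ad slots are indivisible.
slot 6: cost 12 ≤ 14, expected clicks 8.
slot 4 + slot 6: cost 2 + 12 = 14 ≤ 14, expected clicks 6 + 8 = 14.
slot 4 + slot 2: cost 2 + 7 = 9 ≤ 14, expected clicks 6 + 5 = 11.
Best is slot 4 and slot 6 with total expected clicks 14.

14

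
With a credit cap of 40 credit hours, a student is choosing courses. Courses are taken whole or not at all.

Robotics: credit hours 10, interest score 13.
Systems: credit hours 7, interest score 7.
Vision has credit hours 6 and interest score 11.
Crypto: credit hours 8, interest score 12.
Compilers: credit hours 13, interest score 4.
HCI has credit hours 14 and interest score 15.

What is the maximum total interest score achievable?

Robotics + Vision + Crypto + HCI: credit hours 10 + 6 + 8 + 14 = 38 ≤ 40, interest score 13 + 11 + 12 + 15 = 51.
Robotics + Systems + Vision + HCI: credit hours 10 + 7 + 6 + 14 = 37 ≤ 40, interest score 13 + 7 + 11 + 15 = 46.
Robotics + Systems + Crypto + HCI: credit hours 10 + 7 + 8 + 14 = 39 ≤ 40, interest score 13 + 7 + 12 + 15 = 47.
Best is Robotics, Vision, Crypto, and HCI with total interest score 51.

51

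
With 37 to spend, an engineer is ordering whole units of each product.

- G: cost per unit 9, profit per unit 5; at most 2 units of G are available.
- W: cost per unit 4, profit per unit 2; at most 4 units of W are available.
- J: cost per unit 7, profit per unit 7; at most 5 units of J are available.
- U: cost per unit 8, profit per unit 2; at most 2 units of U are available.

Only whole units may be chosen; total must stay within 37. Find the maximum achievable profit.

This is a bounded integer knapsack.
Take 5×J: cost 35 ≤ 37, profit 5·7 = 35.
J has the best ratio (7/7) and is taken to its limit of 5; remaining capacity is filled optimally with the others.

35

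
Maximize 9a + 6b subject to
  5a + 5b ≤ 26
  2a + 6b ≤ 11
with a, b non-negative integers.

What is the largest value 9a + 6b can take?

The continuous relaxation peaks at (5.2, 0) with value 46.80; rounding to a feasible lattice point costs some objective.
(a,b)=(5,0): 5·5+5·0=25≤26, 2·5+6·0=10≤11, objective 45.
(a,b)=(4,0): 5·4+5·0=20≤26, 2·4+6·0=8≤11, objective 36.
The best lattice point is (5,0), giving 45.

45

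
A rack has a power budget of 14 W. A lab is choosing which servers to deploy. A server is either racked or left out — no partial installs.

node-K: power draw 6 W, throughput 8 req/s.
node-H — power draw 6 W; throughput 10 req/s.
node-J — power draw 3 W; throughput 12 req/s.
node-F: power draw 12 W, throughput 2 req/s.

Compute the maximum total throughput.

22

node-K + node-J: power draw 6 + 3 = 9 ≤ 14, throughput 8 + 12 = 20.
node-H + node-J: power draw 6 + 3 = 9 ≤ 14, throughput 10 + 12 = 22.
Best is node-H and node-J with total throughput 22.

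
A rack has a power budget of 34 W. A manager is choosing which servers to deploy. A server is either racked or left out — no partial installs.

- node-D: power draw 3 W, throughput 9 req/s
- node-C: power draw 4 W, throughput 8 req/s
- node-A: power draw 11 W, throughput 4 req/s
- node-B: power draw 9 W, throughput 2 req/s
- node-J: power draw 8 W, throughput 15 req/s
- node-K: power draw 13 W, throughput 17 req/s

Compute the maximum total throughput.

node-D + node-C + node-J + node-K: power draw 3 + 4 + 8 + 13 = 28 ≤ 34, throughput 9 + 8 + 15 + 17 = 49.
node-D + node-B + node-J + node-K: power draw 3 + 9 + 8 + 13 = 33 ≤ 34, throughput 9 + 2 + 15 + 17 = 43.
node-C + node-B + node-J + node-K: power draw 4 + 9 + 8 + 13 = 34 ≤ 34, throughput 8 + 2 + 15 + 17 = 42.
Best is node-D, node-C, node-J, and node-K with total throughput 49.

49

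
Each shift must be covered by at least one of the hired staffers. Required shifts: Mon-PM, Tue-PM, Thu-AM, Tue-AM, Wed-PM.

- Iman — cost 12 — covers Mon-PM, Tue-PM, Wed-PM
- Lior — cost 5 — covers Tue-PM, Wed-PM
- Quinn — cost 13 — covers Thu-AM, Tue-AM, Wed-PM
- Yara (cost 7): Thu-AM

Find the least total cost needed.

25

This is a weighted set-cover instance.
The greedy cost-per-new-shift heuristic would pick Lior, Quinn, and Iman for 30, but a cheaper cover exists.
Choose Iman and Quinn: together they cover Mon-PM, Tue-PM, Thu-AM, Tue-AM, Wed-PM — every shift.
Total cost: 12 + 13 = 25.
No cover costs less than 25.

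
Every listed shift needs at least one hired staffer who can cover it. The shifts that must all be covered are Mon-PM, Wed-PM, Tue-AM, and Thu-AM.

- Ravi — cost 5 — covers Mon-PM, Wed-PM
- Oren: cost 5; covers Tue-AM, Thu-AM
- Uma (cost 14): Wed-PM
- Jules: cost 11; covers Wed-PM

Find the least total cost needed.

Choose Ravi and Oren: together they cover Mon-PM, Wed-PM, Tue-AM, Thu-AM — every shift.
Total cost: 5 + 5 = 10.
No cover costs less than 10.

10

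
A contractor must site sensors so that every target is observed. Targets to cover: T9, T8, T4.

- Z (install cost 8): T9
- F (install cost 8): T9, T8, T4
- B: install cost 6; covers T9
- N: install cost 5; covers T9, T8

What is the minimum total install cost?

This is an integer covering problem.
F alone covers T9, T8, T4 — every target.
Total install cost: 8.

8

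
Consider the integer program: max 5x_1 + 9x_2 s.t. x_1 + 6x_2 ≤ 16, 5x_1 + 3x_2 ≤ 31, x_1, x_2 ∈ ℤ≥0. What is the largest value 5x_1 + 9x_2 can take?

The continuous relaxation peaks at (5.11, 1.81) with value 41.89; rounding to a feasible lattice point costs some objective.
(x_1,x_2)=(4,2): 1·4+6·2=16≤16, 5·4+3·2=26≤31, objective 38.
(x_1,x_2)=(5,1): 1·5+6·1=11≤16, 5·5+3·1=28≤31, objective 34.
(x_1,x_2)=(3,2): 1·3+6·2=15≤16, 5·3+3·2=21≤31, objective 33.
No feasible integer point exceeds 38.

38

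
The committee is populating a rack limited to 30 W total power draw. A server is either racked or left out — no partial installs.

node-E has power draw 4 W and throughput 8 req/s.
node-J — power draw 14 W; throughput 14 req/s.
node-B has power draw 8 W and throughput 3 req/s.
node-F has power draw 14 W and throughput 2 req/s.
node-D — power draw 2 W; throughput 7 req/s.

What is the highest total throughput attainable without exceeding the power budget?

node-E + node-J + node-B + node-D: power draw 4 + 14 + 8 + 2 = 28 ≤ 30, throughput 8 + 14 + 3 + 7 = 32.
node-E + node-J + node-D: power draw 4 + 14 + 2 = 20 ≤ 30, throughput 8 + 14 + 7 = 29.
node-E + node-J + node-B: power draw 4 + 14 + 8 = 26 ≤ 30, throughput 8 + 14 + 3 = 25.
Best is node-E, node-J, node-B, and node-D with total throughput 32.

32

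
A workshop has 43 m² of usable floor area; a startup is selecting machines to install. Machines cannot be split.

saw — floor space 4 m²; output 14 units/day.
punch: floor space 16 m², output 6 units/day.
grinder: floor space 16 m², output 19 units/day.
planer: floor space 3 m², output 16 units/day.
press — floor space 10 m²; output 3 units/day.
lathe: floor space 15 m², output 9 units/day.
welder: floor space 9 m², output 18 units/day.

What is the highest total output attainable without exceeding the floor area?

70

Allowing fractional choices, the relaxed optimum would be about 73.6, but machines are indivisible.
grinder + planer + lathe + welder: floor space 16 + 3 + 15 + 9 = 43 ≤ 43, output 19 + 16 + 9 + 18 = 62.
saw + grinder + planer + press + welder: floor space 4 + 16 + 3 + 10 + 9 = 42 ≤ 43, output 14 + 19 + 16 + 3 + 18 = 70.
saw + grinder + planer + welder: floor space 4 + 16 + 3 + 9 = 32 ≤ 43, output 14 + 19 + 16 + 18 = 67.
Best is saw, grinder, planer, press, and welder with total output 70.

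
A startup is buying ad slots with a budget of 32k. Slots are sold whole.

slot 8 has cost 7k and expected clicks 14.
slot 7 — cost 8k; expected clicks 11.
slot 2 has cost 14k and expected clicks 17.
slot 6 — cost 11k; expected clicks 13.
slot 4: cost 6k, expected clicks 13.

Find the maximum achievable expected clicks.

51

Allowing fractional choices, the relaxed optimum would be about 51.4, but ad slots are indivisible.
slot 8 + slot 2 + slot 4: cost 7 + 14 + 6 = 27 ≤ 32, expected clicks 14 + 17 + 13 = 44.
slot 8 + slot 7 + slot 6 + slot 4: cost 7 + 8 + 11 + 6 = 32 ≤ 32, expected clicks 14 + 11 + 13 + 13 = 51.
Best is slot 8, slot 7, slot 6, and slot 4 with total expected clicks 51.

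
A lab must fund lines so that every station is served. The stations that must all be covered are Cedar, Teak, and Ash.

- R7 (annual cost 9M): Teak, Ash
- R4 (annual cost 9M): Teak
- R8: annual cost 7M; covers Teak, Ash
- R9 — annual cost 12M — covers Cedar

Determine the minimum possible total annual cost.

19

Choose R8 and R9: together they cover Cedar, Teak, Ash — every station.
Total annual cost: 7 + 12 = 19.
No cover costs less than 19.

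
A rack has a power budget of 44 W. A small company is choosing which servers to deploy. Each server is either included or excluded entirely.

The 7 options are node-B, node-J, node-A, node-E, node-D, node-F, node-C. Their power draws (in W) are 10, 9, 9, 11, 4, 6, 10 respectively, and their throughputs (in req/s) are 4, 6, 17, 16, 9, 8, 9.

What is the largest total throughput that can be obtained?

Treat it as a binary knapsack problem.
node-J + node-A + node-E + node-D + node-C: power draw 9 + 9 + 11 + 4 + 10 = 43 ≤ 44, throughput 6 + 17 + 16 + 9 + 9 = 57.
node-A + node-E + node-D + node-F + node-C: power draw 9 + 11 + 4 + 6 + 10 = 40 ≤ 44, throughput 17 + 16 + 9 + 8 + 9 = 59.
node-J + node-A + node-E + node-D + node-F: power draw 9 + 9 + 11 + 4 + 6 = 39 ≤ 44, throughput 6 + 17 + 16 + 9 + 8 = 56.
Best is node-A, node-E, node-D, node-F, and node-C with total throughput 59.

59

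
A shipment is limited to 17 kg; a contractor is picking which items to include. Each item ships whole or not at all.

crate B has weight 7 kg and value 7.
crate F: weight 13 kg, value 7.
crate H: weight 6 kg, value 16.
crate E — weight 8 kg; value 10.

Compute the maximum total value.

26

crate H + crate E: weight 6 + 8 = 14 ≤ 17, value 16 + 10 = 26.
crate B + crate H: weight 7 + 6 = 13 ≤ 17, value 7 + 16 = 23.
Best is crate H and crate E with total value 26.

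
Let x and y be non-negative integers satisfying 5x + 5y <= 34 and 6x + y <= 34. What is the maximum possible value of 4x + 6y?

(x,y)=(0,6): 5·0+5·6=30≤34, 6·0+1·6=6≤34, objective 36.
(x,y)=(1,5): 5·1+5·5=30≤34, 6·1+1·5=11≤34, objective 34.
No feasible integer point exceeds 36.

36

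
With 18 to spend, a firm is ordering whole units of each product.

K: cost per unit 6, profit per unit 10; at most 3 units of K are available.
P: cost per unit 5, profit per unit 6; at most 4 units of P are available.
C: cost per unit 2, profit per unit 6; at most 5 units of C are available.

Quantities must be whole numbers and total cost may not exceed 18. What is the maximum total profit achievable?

40

2×K and 3×C: cost 18 ≤ 18, profit 2·10 + 3·6 = 38.
1×K and 5×C: cost 16 ≤ 18, profit 1·10 + 5·6 = 40.
Best is 40.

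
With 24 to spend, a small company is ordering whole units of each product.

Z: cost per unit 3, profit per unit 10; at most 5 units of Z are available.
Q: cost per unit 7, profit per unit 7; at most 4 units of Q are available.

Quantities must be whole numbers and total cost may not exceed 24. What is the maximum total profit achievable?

Z has the best ratio (10/3); taking only Z gives at most 5×10 = 50 (stopped by the supply cap of 5).
Mixing does better — 5×Z and 1×Q: cost 22 ≤ 24, profit 5·10 + 1·7 = 57.

57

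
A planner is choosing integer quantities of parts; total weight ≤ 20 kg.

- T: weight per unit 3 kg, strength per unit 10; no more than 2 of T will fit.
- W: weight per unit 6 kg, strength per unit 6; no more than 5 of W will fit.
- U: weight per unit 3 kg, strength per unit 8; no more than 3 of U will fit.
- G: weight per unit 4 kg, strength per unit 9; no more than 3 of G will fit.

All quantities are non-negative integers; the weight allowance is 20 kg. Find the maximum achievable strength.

2×T, 3×U, and 1×G: weight 19 ≤ 20, strength 2·10 + 3·8 + 1·9 = 53.
2×T, 2×U, and 2×G: weight 20 ≤ 20, strength 2·10 + 2·8 + 2·9 = 54.
Best is 54.

54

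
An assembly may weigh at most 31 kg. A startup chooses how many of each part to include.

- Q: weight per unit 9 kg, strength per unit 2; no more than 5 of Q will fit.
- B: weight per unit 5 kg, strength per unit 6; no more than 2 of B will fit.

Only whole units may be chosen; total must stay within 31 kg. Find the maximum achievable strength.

16

This is a bounded integer knapsack.
2×Q and 2×B: weight 28 ≤ 31, strength 2·2 + 2·6 = 16.
1×Q and 2×B: weight 19 ≤ 31, strength 1·2 + 2·6 = 14.
Best is 16.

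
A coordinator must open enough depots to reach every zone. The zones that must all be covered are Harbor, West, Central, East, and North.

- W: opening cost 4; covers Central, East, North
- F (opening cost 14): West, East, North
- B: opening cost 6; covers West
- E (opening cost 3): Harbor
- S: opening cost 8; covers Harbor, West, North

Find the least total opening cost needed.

Choose W and S: together they cover Harbor, West, Central, East, North — every zone.
Total opening cost: 4 + 8 = 12.

12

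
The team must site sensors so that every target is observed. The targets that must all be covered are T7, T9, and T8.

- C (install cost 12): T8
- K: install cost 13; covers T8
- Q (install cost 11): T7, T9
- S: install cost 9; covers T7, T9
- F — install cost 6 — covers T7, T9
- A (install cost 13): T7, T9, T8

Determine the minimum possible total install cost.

The greedy cost-per-new-target heuristic would pick F and C for 18, but a cheaper cover exists.
A alone covers T7, T9, T8 — every target.
Total install cost: 13.
No cover costs less than 13.

13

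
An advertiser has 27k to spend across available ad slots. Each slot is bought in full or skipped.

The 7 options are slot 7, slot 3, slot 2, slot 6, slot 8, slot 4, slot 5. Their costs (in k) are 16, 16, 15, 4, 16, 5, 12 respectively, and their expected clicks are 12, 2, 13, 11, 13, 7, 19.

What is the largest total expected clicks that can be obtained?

Allowing fractional choices, the relaxed optimum would be about 42.2, but ad slots are indivisible.
slot 2 + slot 5: cost 15 + 12 = 27 ≤ 27, expected clicks 13 + 19 = 32.
slot 6 + slot 4 + slot 5: cost 4 + 5 + 12 = 21 ≤ 27, expected clicks 11 + 7 + 19 = 37.
slot 2 + slot 6 + slot 4: cost 15 + 4 + 5 = 24 ≤ 27, expected clicks 13 + 11 + 7 = 31.
Best is slot 6, slot 4, and slot 5 with total expected clicks 37.

37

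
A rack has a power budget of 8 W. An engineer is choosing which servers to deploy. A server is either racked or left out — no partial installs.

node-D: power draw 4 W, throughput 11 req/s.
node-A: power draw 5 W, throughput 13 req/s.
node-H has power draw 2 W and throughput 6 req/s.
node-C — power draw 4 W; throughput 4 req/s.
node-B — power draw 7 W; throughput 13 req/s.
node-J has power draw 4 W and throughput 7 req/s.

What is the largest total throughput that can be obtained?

19

Allowing fractional choices, the relaxed optimum would be about 22.2, but servers are indivisible.
node-A + node-H: power draw 5 + 2 = 7 ≤ 8, throughput 13 + 6 = 19.
node-D + node-J: power draw 4 + 4 = 8 ≤ 8, throughput 11 + 7 = 18.
Best is node-A and node-H with total throughput 19.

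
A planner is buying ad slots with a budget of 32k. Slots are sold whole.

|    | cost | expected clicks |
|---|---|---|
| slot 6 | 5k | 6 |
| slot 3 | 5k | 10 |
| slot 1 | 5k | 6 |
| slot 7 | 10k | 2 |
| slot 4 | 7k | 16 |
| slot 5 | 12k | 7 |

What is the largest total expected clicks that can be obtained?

Treat it as a binary knapsack problem.
slot 6 + slot 3 + slot 4 + slot 5: cost 5 + 5 + 7 + 12 = 29 ≤ 32, expected clicks 6 + 10 + 16 + 7 = 39.
slot 6 + slot 3 + slot 1 + slot 7 + slot 4: cost 5 + 5 + 5 + 10 + 7 = 32 ≤ 32, expected clicks 6 + 10 + 6 + 2 + 16 = 40.
Best is slot 6, slot 3, slot 1, slot 7, and slot 4 with total expected clicks 40.

40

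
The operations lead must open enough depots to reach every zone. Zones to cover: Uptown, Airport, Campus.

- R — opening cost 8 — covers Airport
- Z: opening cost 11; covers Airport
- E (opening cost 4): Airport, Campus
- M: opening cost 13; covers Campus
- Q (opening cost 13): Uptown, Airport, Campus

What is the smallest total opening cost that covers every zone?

This is an integer covering problem.
The greedy cost-per-new-zone heuristic would pick E and Q for 17, but a cheaper cover exists.
Q alone covers Uptown, Airport, Campus — every zone.
Total opening cost: 13.
No cover costs less than 13.

13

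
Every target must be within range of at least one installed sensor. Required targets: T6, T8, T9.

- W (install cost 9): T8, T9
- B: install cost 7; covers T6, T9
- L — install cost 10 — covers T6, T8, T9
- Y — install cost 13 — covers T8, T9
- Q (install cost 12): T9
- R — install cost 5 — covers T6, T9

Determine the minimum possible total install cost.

The greedy cost-per-new-target heuristic would pick R and W for 14, but a cheaper cover exists.
L alone covers T6, T8, T9 — every target.
Total install cost: 10.
No cover costs less than 10.

10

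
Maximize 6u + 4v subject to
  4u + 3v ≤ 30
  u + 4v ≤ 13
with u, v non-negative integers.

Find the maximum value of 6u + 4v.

The continuous relaxation peaks at (7.5, 0) with value 45.00; rounding to a feasible lattice point costs some objective.
(u,v)=(7,0): 4·7+3·0=28≤30, 1·7+4·0=7≤13, objective 42.
(u,v)=(6,1): 4·6+3·1=27≤30, 1·6+4·1=10≤13, objective 40.
(u,v)=(6,0): 4·6+3·0=24≤30, 1·6+4·0=6≤13, objective 36.
No feasible integer point exceeds 42.

42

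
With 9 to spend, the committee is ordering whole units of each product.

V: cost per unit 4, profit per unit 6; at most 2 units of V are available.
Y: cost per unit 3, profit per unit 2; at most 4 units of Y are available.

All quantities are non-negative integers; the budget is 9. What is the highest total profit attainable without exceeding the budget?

1×V and 1×Y: cost 7 ≤ 9, profit 1·6 + 1·2 = 8.
2×V: cost 8 ≤ 9, profit 2·6 = 12.
Best is 12.

12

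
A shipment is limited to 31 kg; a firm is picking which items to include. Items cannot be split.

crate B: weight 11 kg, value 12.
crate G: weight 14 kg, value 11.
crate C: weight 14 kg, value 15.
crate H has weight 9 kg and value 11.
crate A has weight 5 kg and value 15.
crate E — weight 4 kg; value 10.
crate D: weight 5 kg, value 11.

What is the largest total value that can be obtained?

51

crate C + crate A + crate E + crate D: weight 14 + 5 + 4 + 5 = 28 ≤ 31, value 15 + 15 + 10 + 11 = 51.
crate B + crate H + crate A + crate D: weight 11 + 9 + 5 + 5 = 30 ≤ 31, value 12 + 11 + 15 + 11 = 49.
crate B + crate A + crate E + crate D: weight 11 + 5 + 4 + 5 = 25 ≤ 31, value 12 + 15 + 10 + 11 = 48.
Best is crate C, crate A, crate E, and crate D with total value 51.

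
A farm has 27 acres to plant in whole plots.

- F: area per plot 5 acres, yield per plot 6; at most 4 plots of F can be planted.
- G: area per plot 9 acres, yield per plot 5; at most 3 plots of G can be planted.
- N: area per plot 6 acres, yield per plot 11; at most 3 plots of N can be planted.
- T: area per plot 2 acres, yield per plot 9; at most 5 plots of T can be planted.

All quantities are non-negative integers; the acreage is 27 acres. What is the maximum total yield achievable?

73

This is a bounded integer knapsack.
Take 1×F, 2×N, and 5×T: area 27 ≤ 27, yield 1·6 + 2·11 + 5·9 = 73.
T has the best ratio (9/2) and is taken to its limit of 5; remaining capacity is filled optimally with the others.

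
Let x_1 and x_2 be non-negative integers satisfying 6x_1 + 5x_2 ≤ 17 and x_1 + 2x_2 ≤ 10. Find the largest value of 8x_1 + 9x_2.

The continuous relaxation peaks at (0, 3.4) with value 30.60; rounding to a feasible lattice point costs some objective.
(x_1,x_2)=(0,3): 6·0+5·3=15≤17, 1·0+2·3=6≤10, objective 27.
(x_1,x_2)=(1,2): 6·1+5·2=16≤17, 1·1+2·2=5≤10, objective 26.
(x_1,x_2)=(0,2): 6·0+5·2=10≤17, 1·0+2·2=4≤10, objective 18.
The best lattice point is (0,3), giving 27.

27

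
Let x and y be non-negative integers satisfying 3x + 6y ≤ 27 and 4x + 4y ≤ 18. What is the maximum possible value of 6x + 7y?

28

(x,y)=(0,4): 3·0+6·4=24≤27, 4·0+4·4=16≤18, objective 28.
(x,y)=(1,3): 3·1+6·3=21≤27, 4·1+4·3=16≤18, objective 27.
Maximum is 28 at (x,y)=(0,4).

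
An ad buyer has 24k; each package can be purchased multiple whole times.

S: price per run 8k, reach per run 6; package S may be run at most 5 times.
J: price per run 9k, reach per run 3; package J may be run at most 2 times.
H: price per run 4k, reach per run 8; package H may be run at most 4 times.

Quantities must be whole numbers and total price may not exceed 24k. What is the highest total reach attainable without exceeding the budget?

38

Take 1×S and 4×H: price 24 ≤ 24, reach 1·6 + 4·8 = 38.
H has the best ratio (8/4) and is taken to its limit of 4; remaining capacity is filled optimally with the others.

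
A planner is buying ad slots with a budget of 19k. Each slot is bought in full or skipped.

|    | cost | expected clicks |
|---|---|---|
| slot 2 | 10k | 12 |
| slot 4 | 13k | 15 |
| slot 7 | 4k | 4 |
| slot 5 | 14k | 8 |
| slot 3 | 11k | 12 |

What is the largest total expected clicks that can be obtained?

19

slot 7 + slot 3: cost 4 + 11 = 15 ≤ 19, expected clicks 4 + 12 = 16.
slot 2 + slot 7: cost 10 + 4 = 14 ≤ 19, expected clicks 12 + 4 = 16.
slot 4 + slot 7: cost 13 + 4 = 17 ≤ 19, expected clicks 15 + 4 = 19.
Best is slot 4 and slot 7 with total expected clicks 19.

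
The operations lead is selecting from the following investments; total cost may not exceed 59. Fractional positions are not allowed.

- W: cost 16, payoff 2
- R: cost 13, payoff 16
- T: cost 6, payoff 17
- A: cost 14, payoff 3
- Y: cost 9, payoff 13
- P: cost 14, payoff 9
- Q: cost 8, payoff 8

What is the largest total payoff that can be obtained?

This is an integer program with binary decision variables.
Take R, T, Y, P, and Q: cost 13 + 6 + 9 + 14 + 8 = 50 ≤ 59, payoff 16 + 17 + 13 + 9 + 8 = 63.
No other feasible combination does better.

63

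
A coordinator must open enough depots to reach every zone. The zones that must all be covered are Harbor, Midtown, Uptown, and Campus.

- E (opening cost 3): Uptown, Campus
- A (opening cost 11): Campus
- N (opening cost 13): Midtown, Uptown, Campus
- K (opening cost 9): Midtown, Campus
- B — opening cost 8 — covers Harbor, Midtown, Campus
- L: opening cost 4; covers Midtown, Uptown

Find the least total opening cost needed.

11

This is an integer covering problem.
Choose E and B: together they cover Harbor, Midtown, Uptown, Campus — every zone.
Total opening cost: 3 + 8 = 11.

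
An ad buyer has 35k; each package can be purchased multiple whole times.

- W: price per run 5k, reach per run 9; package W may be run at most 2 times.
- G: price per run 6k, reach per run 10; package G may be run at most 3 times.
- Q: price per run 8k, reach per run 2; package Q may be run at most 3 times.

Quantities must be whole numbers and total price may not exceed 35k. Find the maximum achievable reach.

48

2×W and 3×G: price 28 ≤ 35, reach 2·9 + 3·10 = 48.
1×W, 3×G, and 1×Q: price 31 ≤ 35, reach 1·9 + 3·10 + 1·2 = 41.
Best is 48.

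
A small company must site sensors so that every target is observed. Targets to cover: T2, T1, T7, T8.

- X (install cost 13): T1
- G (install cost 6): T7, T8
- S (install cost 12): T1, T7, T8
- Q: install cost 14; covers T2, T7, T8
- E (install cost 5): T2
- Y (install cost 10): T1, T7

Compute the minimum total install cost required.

The greedy cost-per-new-target heuristic would pick G, E, and Y for 21, but a cheaper cover exists.
Choose S and E: together they cover T2, T1, T7, T8 — every target.
Total install cost: 12 + 5 = 17.
No cover costs less than 17.

17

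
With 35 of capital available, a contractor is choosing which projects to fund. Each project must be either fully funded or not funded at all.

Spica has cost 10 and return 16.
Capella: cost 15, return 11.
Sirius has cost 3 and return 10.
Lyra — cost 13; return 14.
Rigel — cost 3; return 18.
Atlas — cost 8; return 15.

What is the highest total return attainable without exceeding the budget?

63

Allowing fractional choices, the relaxed optimum would be about 70.8, but projects are indivisible.
Spica + Sirius + Lyra + Rigel: cost 10 + 3 + 13 + 3 = 29 ≤ 35, return 16 + 10 + 14 + 18 = 58.
Spica + Lyra + Rigel + Atlas: cost 10 + 13 + 3 + 8 = 34 ≤ 35, return 16 + 14 + 18 + 15 = 63.
Spica + Sirius + Rigel + Atlas: cost 10 + 3 + 3 + 8 = 24 ≤ 35, return 16 + 10 + 18 + 15 = 59.
Best is Spica, Lyra, Rigel, and Atlas with total return 63.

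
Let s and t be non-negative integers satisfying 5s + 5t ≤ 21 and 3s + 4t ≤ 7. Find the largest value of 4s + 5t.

9

(s,t)=(1,1): 5·1+5·1=10≤21, 3·1+4·1=7≤7, objective 9.
(s,t)=(2,0): 5·2+5·0=10≤21, 3·2+4·0=6≤7, objective 8.
(s,t)=(0,1): 5·0+5·1=5≤21, 3·0+4·1=4≤7, objective 5.
The best lattice point is (1,1), giving 9.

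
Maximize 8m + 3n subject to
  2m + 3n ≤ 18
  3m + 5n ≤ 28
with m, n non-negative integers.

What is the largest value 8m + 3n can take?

72

(m,n)=(9,0): 2·9+3·0=18≤18, 3·9+5·0=27≤28, objective 72.
(m,n)=(8,0): 2·8+3·0=16≤18, 3·8+5·0=24≤28, objective 64.
Maximum is 72 at (m,n)=(9,0).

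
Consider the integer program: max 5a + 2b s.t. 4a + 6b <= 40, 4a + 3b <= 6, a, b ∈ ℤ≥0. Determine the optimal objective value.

(a,b)=(1,0) is feasible, giving 5.
(a,b)=(0,1) is feasible, giving 2.
(a,b)=(0,0) is feasible, giving 0.
No feasible integer point exceeds 5.

5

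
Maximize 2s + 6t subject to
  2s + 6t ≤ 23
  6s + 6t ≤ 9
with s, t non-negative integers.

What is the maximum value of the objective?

6

(s,t)=(0,1): 2·0+6·1=6≤23, 6·0+6·1=6≤9, objective 6.
(s,t)=(1,0): 2·1+6·0=2≤23, 6·1+6·0=6≤9, objective 2.
(s,t)=(0,0): 2·0+6·0=0≤23, 6·0+6·0=0≤9, objective 0.
No feasible integer point exceeds 6.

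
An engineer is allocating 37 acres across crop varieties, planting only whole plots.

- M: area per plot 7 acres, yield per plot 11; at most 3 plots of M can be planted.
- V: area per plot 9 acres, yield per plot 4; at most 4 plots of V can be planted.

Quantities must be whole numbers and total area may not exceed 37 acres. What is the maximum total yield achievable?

M has the best ratio (11/7); taking only M gives at most 3×11 = 33 (stopped by the supply cap of 3).
Mixing does better — 3×M and 1×V: area 30 ≤ 37, yield 3·11 + 1·4 = 37.

37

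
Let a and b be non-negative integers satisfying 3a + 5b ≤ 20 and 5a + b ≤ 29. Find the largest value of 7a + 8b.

43

The continuous relaxation peaks at (5.68, 0.591) with value 44.50; rounding to a feasible lattice point costs some objective.
(a,b)=(5,1): 3·5+5·1=20≤20, 5·5+1·1=26≤29, objective 43.
(a,b)=(4,1): 3·4+5·1=17≤20, 5·4+1·1=21≤29, objective 36.
(a,b)=(5,0): 3·5+5·0=15≤20, 5·5+1·0=25≤29, objective 35.
No feasible integer point exceeds 43.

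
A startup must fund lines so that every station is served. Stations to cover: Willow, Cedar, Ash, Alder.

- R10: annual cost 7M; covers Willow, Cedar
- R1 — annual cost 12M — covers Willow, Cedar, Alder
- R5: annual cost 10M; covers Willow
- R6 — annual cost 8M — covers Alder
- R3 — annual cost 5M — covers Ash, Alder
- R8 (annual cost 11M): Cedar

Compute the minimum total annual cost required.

Choose R10 and R3: together they cover Willow, Cedar, Ash, Alder — every station.
Total annual cost: 7 + 5 = 12.
No cover costs less than 12.

12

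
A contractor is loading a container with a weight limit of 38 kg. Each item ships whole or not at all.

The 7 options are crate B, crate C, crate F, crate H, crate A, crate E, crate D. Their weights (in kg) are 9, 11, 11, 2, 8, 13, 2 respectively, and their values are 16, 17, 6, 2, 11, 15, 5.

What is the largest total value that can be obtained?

55

Take crate B, crate C, crate H, crate E, and crate D: weight 9 + 11 + 2 + 13 + 2 = 37 ≤ 38, value 16 + 17 + 2 + 15 + 5 = 55.
No other feasible combination does better.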